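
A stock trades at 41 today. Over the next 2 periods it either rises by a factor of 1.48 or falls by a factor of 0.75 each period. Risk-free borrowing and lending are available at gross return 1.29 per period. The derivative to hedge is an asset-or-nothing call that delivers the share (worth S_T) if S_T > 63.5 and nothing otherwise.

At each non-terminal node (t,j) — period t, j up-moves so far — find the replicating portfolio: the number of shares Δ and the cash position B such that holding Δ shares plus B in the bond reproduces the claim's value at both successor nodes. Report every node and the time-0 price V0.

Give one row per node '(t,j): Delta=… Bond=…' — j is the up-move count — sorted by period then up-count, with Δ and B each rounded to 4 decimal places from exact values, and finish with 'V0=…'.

Risk-neutral probability p* = (R−d)/(u−d) = (1.29−0.75)/(1.48−0.75) = 0.7397.
At expiry t=2: V(2,0)=0.0000, V(2,1)=0.0000, V(2,2)=89.8064
(1,0): S=30.7500. Δ = (V_up−V_dn)/(S_up−S_dn) = (0.0000−0.0000)/(45.5100−23.0625) = 0.0000. V = [p*·0.0000 + (1−p*)·0.0000]/1.29 = 0.0000. B = V − Δ·S = 0.0000.
(1,1): S=60.6800. Δ = (V_up−V_dn)/(S_up−S_dn) = (89.8064−0.0000)/(89.8064−45.5100) = 2.0274. V = [p*·89.8064 + (1−p*)·0.0000]/1.29 = 51.4978. B = V − Δ·S = -71.5247.
(0,0): S=41.0000. Δ = (V_up−V_dn)/(S_up−S_dn) = (51.4978−0.0000)/(60.6800−30.7500) = 1.7206. V = [p*·51.4978 + (1−p*)·0.0000]/1.29 = 29.5304. B = V − Δ·S = -41.0145.
The time-0 hedge costs 29.5304, which is the no-arbitrage price.

(0,0): Delta=1.7206 Bond=-41.0145
(1,0): Delta=0.0000 Bond=0.0000
(1,1): Delta=2.0274 Bond=-71.5247
V0=29.5304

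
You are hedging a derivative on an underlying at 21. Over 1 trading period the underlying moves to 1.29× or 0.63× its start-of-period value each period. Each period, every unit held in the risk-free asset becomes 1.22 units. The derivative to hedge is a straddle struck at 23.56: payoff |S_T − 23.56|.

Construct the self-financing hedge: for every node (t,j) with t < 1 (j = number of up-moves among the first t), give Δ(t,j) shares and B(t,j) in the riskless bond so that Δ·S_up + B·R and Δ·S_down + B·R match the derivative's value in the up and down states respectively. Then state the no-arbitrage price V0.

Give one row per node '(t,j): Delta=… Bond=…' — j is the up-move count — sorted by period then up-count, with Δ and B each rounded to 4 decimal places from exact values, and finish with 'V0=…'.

Since d<R<u, set p* = (R−d)/(u−d) = 0.8939; price each node as the discounted p*-expectation of its children.
Terminal values V(1,·): V(1,0)=10.3300, V(1,1)=3.5300
  t=0,j=0: stock 21.0000 → up 27.0900 (V=3.5300), down 13.2300 (V=10.3300). Price 3.4846; hedge Δ=-0.4906, bond B=13.7876.
Root portfolio cost Δ·21+B reproduces V0=3.4846.

(0,0): Delta=-0.4906 Bond=13.7876
V0=3.4846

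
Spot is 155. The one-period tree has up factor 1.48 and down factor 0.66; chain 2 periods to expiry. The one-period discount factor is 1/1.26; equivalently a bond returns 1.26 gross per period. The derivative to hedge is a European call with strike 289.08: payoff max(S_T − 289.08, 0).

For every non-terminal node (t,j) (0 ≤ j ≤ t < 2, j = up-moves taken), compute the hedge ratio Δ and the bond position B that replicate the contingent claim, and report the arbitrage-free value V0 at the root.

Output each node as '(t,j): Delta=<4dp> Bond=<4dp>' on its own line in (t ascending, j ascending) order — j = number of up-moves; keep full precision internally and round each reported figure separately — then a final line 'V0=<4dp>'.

(0,0): Delta=0.2304 Bond=-18.7082
(1,0): Delta=0.0000 Bond=0.0000
(1,1): Delta=0.2681 Bond=-32.2156
V0=17.0075

No-arbitrage ⇒ martingale measure with p* = (R−d)/(u−d) = 0.7317.
At expiry t=2: V(2,0)=0.0000, V(2,1)=0.0000, V(2,2)=50.4320
(1,0): S=102.3000. Δ = (V_up−V_dn)/(S_up−S_dn) = (0.0000−0.0000)/(151.4040−67.5180) = 0.0000. V = [p*·0.0000 + (1−p*)·0.0000]/1.26 = 0.0000. B = V − Δ·S = 0.0000.
(1,1): S=229.4000. Δ = (V_up−V_dn)/(S_up−S_dn) = (50.4320−0.0000)/(339.5120−151.4040) = 0.2681. V = [p*·50.4320 + (1−p*)·0.0000]/1.26 = 29.2869. B = V − Δ·S = -32.2156.
(0,0): S=155.0000. Δ = (V_up−V_dn)/(S_up−S_dn) = (29.2869−0.0000)/(229.4000−102.3000) = 0.2304. V = [p*·29.2869 + (1−p*)·0.0000]/1.26 = 17.0075. B = V − Δ·S = -18.7082.
Self-financing check: at every node Δ·S+B equals the discounted successor values.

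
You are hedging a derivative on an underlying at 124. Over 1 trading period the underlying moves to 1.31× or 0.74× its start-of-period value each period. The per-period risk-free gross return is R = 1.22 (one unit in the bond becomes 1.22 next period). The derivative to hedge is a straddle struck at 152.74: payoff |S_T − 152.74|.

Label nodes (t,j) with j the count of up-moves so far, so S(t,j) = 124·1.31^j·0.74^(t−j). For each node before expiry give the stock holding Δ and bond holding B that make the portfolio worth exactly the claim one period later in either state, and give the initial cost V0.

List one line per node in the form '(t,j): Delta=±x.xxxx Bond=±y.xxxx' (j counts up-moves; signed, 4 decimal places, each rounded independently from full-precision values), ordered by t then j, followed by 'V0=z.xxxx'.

(0,0): Delta=-0.7255 Bond=104.5525
V0=14.5876

The replicating-portfolio and risk-neutral prices coincide; use p* = (1.22−0.74)/(1.31−0.74) = 0.8421 for the latter.
At expiry t=1: V(1,0)=60.9800, V(1,1)=9.7000
Node (0,0) S=124.0000: V=(p*·9.7000+(1−p*)·60.9800)/1.22=14.5876; Δ=(9.7000−60.9800)/(162.4400−91.7600)=-0.7255; B=V−Δ·S=104.5525
Root portfolio cost Δ·124+B reproduces V0=14.5876.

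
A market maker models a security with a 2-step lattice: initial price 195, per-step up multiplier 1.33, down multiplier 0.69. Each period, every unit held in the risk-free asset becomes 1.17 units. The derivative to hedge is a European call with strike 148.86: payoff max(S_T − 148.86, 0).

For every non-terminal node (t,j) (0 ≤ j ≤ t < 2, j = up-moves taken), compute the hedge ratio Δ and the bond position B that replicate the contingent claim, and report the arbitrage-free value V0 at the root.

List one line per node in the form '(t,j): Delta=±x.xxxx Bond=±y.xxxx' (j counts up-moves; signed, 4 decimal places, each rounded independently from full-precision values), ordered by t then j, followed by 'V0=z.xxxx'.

Under the risk-neutral measure, an up-move has probability p* = (R−d)/(u−d) = 0.7500 and values discount at R = 1.17.
Terminal payoffs: V(2,0)=0.0000, V(2,1)=30.0915, V(2,2)=196.0755
Node (1,0) S=134.5500: V=(p*·30.0915+(1−p*)·0.0000)/1.17=19.2894; Δ=(30.0915−0.0000)/(178.9515−92.8395)=0.3494; B=V−Δ·S=-27.7285
Node (1,1) S=259.3500: V=(p*·196.0755+(1−p*)·30.0915)/1.17=132.1192; Δ=(196.0755−30.0915)/(344.9355−178.9515)=1.0000; B=V−Δ·S=-127.2308
Node (0,0) S=195.0000: V=(p*·132.1192+(1−p*)·19.2894)/1.17=88.8135; Δ=(132.1192−19.2894)/(259.3500−134.5500)=0.9041; B=V−Δ·S=-87.4831
The time-0 hedge costs 88.8135, which is the no-arbitrage price.

(0,0): Delta=0.9041 Bond=-87.4831
(1,0): Delta=0.3494 Bond=-27.7285
(1,1): Delta=1.0000 Bond=-127.2308
V0=88.8135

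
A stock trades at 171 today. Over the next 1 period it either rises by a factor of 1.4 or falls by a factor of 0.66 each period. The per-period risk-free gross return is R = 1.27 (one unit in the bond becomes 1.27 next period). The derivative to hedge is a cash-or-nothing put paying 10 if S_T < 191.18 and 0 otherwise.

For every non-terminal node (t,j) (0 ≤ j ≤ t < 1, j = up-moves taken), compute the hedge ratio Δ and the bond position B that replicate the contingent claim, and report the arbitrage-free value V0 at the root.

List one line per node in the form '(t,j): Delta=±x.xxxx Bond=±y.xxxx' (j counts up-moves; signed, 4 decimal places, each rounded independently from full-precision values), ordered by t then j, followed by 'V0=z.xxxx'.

Under the risk-neutral measure, an up-move has probability p* = (R−d)/(u−d) = 0.8243 and values discount at R = 1.27.
Terminal payoffs: V(1,0)=10.0000, V(1,1)=0.0000
Node (0,0) S=171.0000: V=(p*·0.0000+(1−p*)·10.0000)/1.27=1.3833; Δ=(0.0000−10.0000)/(239.4000−112.8600)=-0.0790; B=V−Δ·S=14.8968
Check: Δ(0,0)·S0 + B(0,0) = 1.3833 = V0.

(0,0): Delta=-0.0790 Bond=14.8968
V0=1.3833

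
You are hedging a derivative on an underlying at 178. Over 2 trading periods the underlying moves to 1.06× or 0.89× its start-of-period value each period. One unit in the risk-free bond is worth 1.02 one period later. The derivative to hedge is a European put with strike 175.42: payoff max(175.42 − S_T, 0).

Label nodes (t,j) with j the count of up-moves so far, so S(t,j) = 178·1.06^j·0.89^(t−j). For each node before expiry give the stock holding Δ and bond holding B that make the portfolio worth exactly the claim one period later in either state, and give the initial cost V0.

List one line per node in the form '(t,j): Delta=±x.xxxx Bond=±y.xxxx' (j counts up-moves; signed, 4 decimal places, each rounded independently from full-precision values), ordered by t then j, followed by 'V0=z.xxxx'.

(0,0): Delta=-0.3910 Bond=74.0213
(1,0): Delta=-1.0000 Bond=171.9804
(1,1): Delta=-0.2337 Bond=45.8160
V0=4.4243

Under the risk-neutral measure, an up-move has probability p* = (R−d)/(u−d) = 0.7647 and values discount at R = 1.02.
Payoff layer (t=2): V(2,0)=34.4262, V(2,1)=7.4948, V(2,2)=0.0000
  t=1,j=0: stock 158.4200 → up 167.9252 (V=7.4948), down 140.9938 (V=34.4262). Price 13.5604; hedge Δ=-1.0000, bond B=171.9804.
  t=1,j=1: stock 188.6800 → up 200.0008 (V=0.0000), down 167.9252 (V=7.4948). Price 1.7289; hedge Δ=-0.2337, bond B=45.8160.
  t=0,j=0: stock 178.0000 → up 188.6800 (V=1.7289), down 158.4200 (V=13.5604). Price 4.4243; hedge Δ=-0.3910, bond B=74.0213.
Self-financing check: at every node Δ·S+B equals the discounted successor values.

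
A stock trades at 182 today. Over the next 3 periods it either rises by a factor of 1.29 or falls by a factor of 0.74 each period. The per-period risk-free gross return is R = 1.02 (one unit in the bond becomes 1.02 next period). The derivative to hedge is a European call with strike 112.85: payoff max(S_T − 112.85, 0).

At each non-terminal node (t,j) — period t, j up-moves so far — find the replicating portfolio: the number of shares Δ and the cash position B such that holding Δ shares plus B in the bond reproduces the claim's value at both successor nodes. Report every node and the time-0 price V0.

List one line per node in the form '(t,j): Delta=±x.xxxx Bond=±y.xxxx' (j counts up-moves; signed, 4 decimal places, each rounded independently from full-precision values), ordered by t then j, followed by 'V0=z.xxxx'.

The replicating-portfolio and risk-neutral prices coincide; use p* = (1.02−0.74)/(1.29−0.74) = 0.5091 for the latter.
Payoff layer (t=3): V(3,0)=0.0000, V(3,1)=15.7155, V(3,2)=111.2710, V(3,3)=277.8474
  t=2,j=0: stock 99.6632 → up 128.5655 (V=15.7155), down 73.7508 (V=0.0000). Price 7.8438; hedge Δ=0.2867, bond B=-20.7299.
  t=2,j=1: stock 173.7372 → up 224.1210 (V=111.2710), down 128.5655 (V=15.7155). Price 63.0999; hedge Δ=1.0000, bond B=-110.6373.
  t=2,j=2: stock 302.8662 → up 390.6974 (V=277.8474), down 224.1210 (V=111.2710). Price 192.2289; hedge Δ=1.0000, bond B=-110.6373.
  t=1,j=0: stock 134.6800 → up 173.7372 (V=63.0999), down 99.6632 (V=7.8438). Price 35.2688; hedge Δ=0.7460, bond B=-65.1970.
  t=1,j=1: stock 234.7800 → up 302.8662 (V=192.2289), down 173.7372 (V=63.0999). Price 126.3121; hedge Δ=1.0000, bond B=-108.4679.
  t=0,j=0: stock 182.0000 → up 234.7800 (V=126.3121), down 134.6800 (V=35.2688). Price 80.0178; hedge Δ=0.9095, bond B=-85.5155.
Each (Δ,B) replicates both successor values, so the strategy is self-financing and V0 is arbitrage-free.

(0,0): Delta=0.9095 Bond=-85.5155
(1,0): Delta=0.7460 Bond=-65.1970
(1,1): Delta=1.0000 Bond=-108.4679
(2,0): Delta=0.2867 Bond=-20.7299
(2,1): Delta=1.0000 Bond=-110.6373
(2,2): Delta=1.0000 Bond=-110.6373
V0=80.0178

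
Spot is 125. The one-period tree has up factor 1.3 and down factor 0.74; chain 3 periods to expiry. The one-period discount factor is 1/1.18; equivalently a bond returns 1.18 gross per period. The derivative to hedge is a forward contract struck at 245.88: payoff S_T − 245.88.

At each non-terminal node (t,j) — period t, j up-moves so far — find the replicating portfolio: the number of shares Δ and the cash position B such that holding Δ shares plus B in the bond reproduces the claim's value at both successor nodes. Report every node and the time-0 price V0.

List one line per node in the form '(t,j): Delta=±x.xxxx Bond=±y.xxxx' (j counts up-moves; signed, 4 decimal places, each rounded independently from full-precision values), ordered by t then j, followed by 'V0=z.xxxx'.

The replicating-portfolio and risk-neutral prices coincide; use p* = (1.18−0.74)/(1.3−0.74) = 0.7857 for the latter.
At expiry t=3: V(3,0)=-195.2270, V(3,1)=-156.8950, V(3,2)=-89.5550, V(3,3)=28.7450
(2,0): S=68.4500. Δ = (V_up−V_dn)/(S_up−S_dn) = (-156.8950−-195.2270)/(88.9850−50.6530) = 1.0000. V = [p*·-156.8950 + (1−p*)·-195.2270]/1.18 = -139.9229. B = V − Δ·S = -208.3729.
(2,1): S=120.2500. Δ = (V_up−V_dn)/(S_up−S_dn) = (-89.5550−-156.8950)/(156.3250−88.9850) = 1.0000. V = [p*·-89.5550 + (1−p*)·-156.8950]/1.18 = -88.1229. B = V − Δ·S = -208.3729.
(2,2): S=211.2500. Δ = (V_up−V_dn)/(S_up−S_dn) = (28.7450−-89.5550)/(274.6250−156.3250) = 1.0000. V = [p*·28.7450 + (1−p*)·-89.5550]/1.18 = 2.8771. B = V − Δ·S = -208.3729.
(1,0): S=92.5000. Δ = (V_up−V_dn)/(S_up−S_dn) = (-88.1229−-139.9229)/(120.2500−68.4500) = 1.0000. V = [p*·-88.1229 + (1−p*)·-139.9229]/1.18 = -84.0872. B = V − Δ·S = -176.5872.
(1,1): S=162.5000. Δ = (V_up−V_dn)/(S_up−S_dn) = (2.8771−-88.1229)/(211.2500−120.2500) = 1.0000. V = [p*·2.8771 + (1−p*)·-88.1229]/1.18 = -14.0872. B = V − Δ·S = -176.5872.
(0,0): S=125.0000. Δ = (V_up−V_dn)/(S_up−S_dn) = (-14.0872−-84.0872)/(162.5000−92.5000) = 1.0000. V = [p*·-14.0872 + (1−p*)·-84.0872]/1.18 = -24.6502. B = V − Δ·S = -149.6502.
The time-0 hedge costs -24.6502, which is the no-arbitrage price.

(0,0): Delta=1.0000 Bond=-149.6502
(1,0): Delta=1.0000 Bond=-176.5872
(1,1): Delta=1.0000 Bond=-176.5872
(2,0): Delta=1.0000 Bond=-208.3729
(2,1): Delta=1.0000 Bond=-208.3729
(2,2): Delta=1.0000 Bond=-208.3729
V0=-24.6502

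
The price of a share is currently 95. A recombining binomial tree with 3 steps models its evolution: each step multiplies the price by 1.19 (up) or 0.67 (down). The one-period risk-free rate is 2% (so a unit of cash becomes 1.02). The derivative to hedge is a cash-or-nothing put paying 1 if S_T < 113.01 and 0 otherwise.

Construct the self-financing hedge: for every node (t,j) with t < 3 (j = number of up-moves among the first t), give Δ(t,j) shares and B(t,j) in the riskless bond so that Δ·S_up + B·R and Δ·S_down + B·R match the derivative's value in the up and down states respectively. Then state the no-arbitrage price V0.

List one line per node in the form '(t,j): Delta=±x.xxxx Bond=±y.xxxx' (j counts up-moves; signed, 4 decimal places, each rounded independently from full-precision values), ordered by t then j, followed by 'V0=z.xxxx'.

No-arbitrage ⇒ martingale measure with p* = (R−d)/(u−d) = 0.6731.
At expiry t=3: V(3,0)=1.0000, V(3,1)=1.0000, V(3,2)=1.0000, V(3,3)=0.0000
(2,0): S=42.6455. Δ = (V_up−V_dn)/(S_up−S_dn) = (1.0000−1.0000)/(50.7481−28.5725) = 0.0000. V = [p*·1.0000 + (1−p*)·1.0000]/1.02 = 0.9804. B = V − Δ·S = 0.9804.
(2,1): S=75.7435. Δ = (V_up−V_dn)/(S_up−S_dn) = (1.0000−1.0000)/(90.1348−50.7481) = 0.0000. V = [p*·1.0000 + (1−p*)·1.0000]/1.02 = 0.9804. B = V − Δ·S = 0.9804.
(2,2): S=134.5295. Δ = (V_up−V_dn)/(S_up−S_dn) = (0.0000−1.0000)/(160.0901−90.1348) = -0.0143. V = [p*·0.0000 + (1−p*)·1.0000]/1.02 = 0.3205. B = V − Δ·S = 2.2436.
(1,0): S=63.6500. Δ = (V_up−V_dn)/(S_up−S_dn) = (0.9804−0.9804)/(75.7435−42.6455) = 0.0000. V = [p*·0.9804 + (1−p*)·0.9804]/1.02 = 0.9612. B = V − Δ·S = 0.9612.
(1,1): S=113.0500. Δ = (V_up−V_dn)/(S_up−S_dn) = (0.3205−0.9804)/(134.5295−75.7435) = -0.0112. V = [p*·0.3205 + (1−p*)·0.9804]/1.02 = 0.5257. B = V − Δ·S = 1.7947.
(0,0): S=95.0000. Δ = (V_up−V_dn)/(S_up−S_dn) = (0.5257−0.9612)/(113.0500−63.6500) = -0.0088. V = [p*·0.5257 + (1−p*)·0.9612]/1.02 = 0.6550. B = V − Δ·S = 1.4924.
The time-0 hedge costs 0.6550, which is the no-arbitrage price.

(0,0): Delta=-0.0088 Bond=1.4924
(1,0): Delta=0.0000 Bond=0.9612
(1,1): Delta=-0.0112 Bond=1.7947
(2,0): Delta=0.0000 Bond=0.9804
(2,1): Delta=0.0000 Bond=0.9804
(2,2): Delta=-0.0143 Bond=2.2436
V0=0.6550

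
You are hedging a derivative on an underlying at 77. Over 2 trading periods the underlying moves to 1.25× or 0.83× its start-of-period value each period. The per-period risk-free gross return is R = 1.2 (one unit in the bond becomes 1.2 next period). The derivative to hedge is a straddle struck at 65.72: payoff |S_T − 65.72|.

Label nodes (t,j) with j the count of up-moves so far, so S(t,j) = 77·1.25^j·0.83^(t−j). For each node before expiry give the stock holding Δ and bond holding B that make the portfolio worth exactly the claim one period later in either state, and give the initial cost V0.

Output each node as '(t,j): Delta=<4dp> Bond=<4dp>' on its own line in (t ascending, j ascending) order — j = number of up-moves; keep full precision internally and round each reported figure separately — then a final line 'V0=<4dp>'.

Risk-neutral probability p* = (R−d)/(u−d) = (1.2−0.83)/(1.25−0.83) = 0.8810.
At expiry t=2: V(2,0)=12.6747, V(2,1)=14.1675, V(2,2)=54.5925
  t=1,j=0: stock 63.9100 → up 79.8875 (V=14.1675), down 53.0453 (V=12.6747). Price 11.6582; hedge Δ=0.0556, bond B=8.1039.
  t=1,j=1: stock 96.2500 → up 120.3125 (V=54.5925), down 79.8875 (V=14.1675). Price 41.4833; hedge Δ=1.0000, bond B=-54.7667.
  t=0,j=0: stock 77.0000 → up 96.2500 (V=41.4833), down 63.9100 (V=11.6582). Price 31.6106; hedge Δ=0.9222, bond B=-39.4017.
Check: Δ(0,0)·S0 + B(0,0) = 31.6106 = V0.

(0,0): Delta=0.9222 Bond=-39.4017
(1,0): Delta=0.0556 Bond=8.1039
(1,1): Delta=1.0000 Bond=-54.7667
V0=31.6106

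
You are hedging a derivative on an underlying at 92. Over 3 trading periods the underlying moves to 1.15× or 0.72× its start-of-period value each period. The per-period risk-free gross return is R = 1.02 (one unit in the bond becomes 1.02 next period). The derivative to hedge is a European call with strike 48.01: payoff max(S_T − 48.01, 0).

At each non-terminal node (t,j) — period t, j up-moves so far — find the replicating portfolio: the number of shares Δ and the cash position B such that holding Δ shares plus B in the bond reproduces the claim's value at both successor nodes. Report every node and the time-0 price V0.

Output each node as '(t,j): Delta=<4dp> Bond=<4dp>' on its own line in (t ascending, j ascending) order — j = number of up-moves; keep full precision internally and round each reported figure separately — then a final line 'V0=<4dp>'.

Risk-neutral probability p* = (R−d)/(u−d) = (1.02−0.72)/(1.15−0.72) = 0.6977.
Terminal values V(3,·): V(3,0)=0.0000, V(3,1)=6.8367, V(3,2)=39.5924, V(3,3)=91.9105
(2,0): S=47.6928. Δ = (V_up−V_dn)/(S_up−S_dn) = (6.8367−0.0000)/(54.8467−34.3388) = 0.3334. V = [p*·6.8367 + (1−p*)·0.0000]/1.02 = 4.6763. B = V − Δ·S = -11.2231.
(2,1): S=76.1760. Δ = (V_up−V_dn)/(S_up−S_dn) = (39.5924−6.8367)/(87.6024−54.8467) = 1.0000. V = [p*·39.5924 + (1−p*)·6.8367]/1.02 = 29.1074. B = V − Δ·S = -47.0686.
(2,2): S=121.6700. Δ = (V_up−V_dn)/(S_up−S_dn) = (91.9105−39.5924)/(139.9205−87.6024) = 1.0000. V = [p*·91.9105 + (1−p*)·39.5924]/1.02 = 74.6014. B = V − Δ·S = -47.0686.
(1,0): S=66.2400. Δ = (V_up−V_dn)/(S_up−S_dn) = (29.1074−4.6763)/(76.1760−47.6928) = 0.8577. V = [p*·29.1074 + (1−p*)·4.6763]/1.02 = 21.2953. B = V − Δ·S = -35.5212.
(1,1): S=105.8000. Δ = (V_up−V_dn)/(S_up−S_dn) = (74.6014−29.1074)/(121.6700−76.1760) = 1.0000. V = [p*·74.6014 + (1−p*)·29.1074]/1.02 = 59.6543. B = V − Δ·S = -46.1457.
(0,0): S=92.0000. Δ = (V_up−V_dn)/(S_up−S_dn) = (59.6543−21.2953)/(105.8000−66.2400) = 0.9696. V = [p*·59.6543 + (1−p*)·21.2953]/1.02 = 47.1151. B = V − Δ·S = -42.0918.
Self-financing check: at every node Δ·S+B equals the discounted successor values.

(0,0): Delta=0.9696 Bond=-42.0918
(1,0): Delta=0.8577 Bond=-35.5212
(1,1): Delta=1.0000 Bond=-46.1457
(2,0): Delta=0.3334 Bond=-11.2231
(2,1): Delta=1.0000 Bond=-47.0686
(2,2): Delta=1.0000 Bond=-47.0686
V0=47.1151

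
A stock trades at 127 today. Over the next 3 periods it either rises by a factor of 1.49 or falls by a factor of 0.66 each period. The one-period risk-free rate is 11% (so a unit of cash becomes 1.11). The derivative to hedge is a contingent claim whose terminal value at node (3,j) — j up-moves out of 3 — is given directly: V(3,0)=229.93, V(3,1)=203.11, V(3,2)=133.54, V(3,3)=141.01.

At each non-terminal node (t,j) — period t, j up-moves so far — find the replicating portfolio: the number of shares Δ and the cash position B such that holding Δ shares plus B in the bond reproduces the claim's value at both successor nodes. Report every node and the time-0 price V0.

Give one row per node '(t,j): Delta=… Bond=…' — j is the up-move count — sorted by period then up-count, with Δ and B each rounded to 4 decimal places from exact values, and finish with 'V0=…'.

The replicating-portfolio and risk-neutral prices coincide; use p* = (1.11−0.66)/(1.49−0.66) = 0.5422 for the latter.
Payoff layer (t=3): V(3,0)=229.9300, V(3,1)=203.1100, V(3,2)=133.5400, V(3,3)=141.0100
(2,0): S=55.3212. Δ = (V_up−V_dn)/(S_up−S_dn) = (203.1100−229.9300)/(82.4286−36.5120) = -0.5841. V = [p*·203.1100 + (1−p*)·229.9300]/1.11 = 194.0442. B = V − Δ·S = 226.3574.
(2,1): S=124.8918. Δ = (V_up−V_dn)/(S_up−S_dn) = (133.5400−203.1100)/(186.0888−82.4286) = -0.6711. V = [p*·133.5400 + (1−p*)·203.1100]/1.11 = 149.0012. B = V − Δ·S = 232.8205.
(2,2): S=281.9527. Δ = (V_up−V_dn)/(S_up−S_dn) = (141.0100−133.5400)/(420.1095−186.0888) = 0.0319. V = [p*·141.0100 + (1−p*)·133.5400]/1.11 = 123.9550. B = V − Δ·S = 114.9550.
(1,0): S=83.8200. Δ = (V_up−V_dn)/(S_up−S_dn) = (149.0012−194.0442)/(124.8918−55.3212) = -0.6474. V = [p*·149.0012 + (1−p*)·194.0442]/1.11 = 152.8138. B = V − Δ·S = 207.0824.
(1,1): S=189.2300. Δ = (V_up−V_dn)/(S_up−S_dn) = (123.9550−149.0012)/(281.9527−124.8918) = -0.1595. V = [p*·123.9550 + (1−p*)·149.0012]/1.11 = 122.0017. B = V − Δ·S = 152.1779.
(0,0): S=127.0000. Δ = (V_up−V_dn)/(S_up−S_dn) = (122.0017−152.8138)/(189.2300−83.8200) = -0.2923. V = [p*·122.0017 + (1−p*)·152.8138]/1.11 = 122.6202. B = V − Δ·S = 159.7432.
Root portfolio cost Δ·127+B reproduces V0=122.6202.

(0,0): Delta=-0.2923 Bond=159.7432
(1,0): Delta=-0.6474 Bond=207.0824
(1,1): Delta=-0.1595 Bond=152.1779
(2,0): Delta=-0.5841 Bond=226.3574
(2,1): Delta=-0.6711 Bond=232.8205
(2,2): Delta=0.0319 Bond=114.9550
V0=122.6202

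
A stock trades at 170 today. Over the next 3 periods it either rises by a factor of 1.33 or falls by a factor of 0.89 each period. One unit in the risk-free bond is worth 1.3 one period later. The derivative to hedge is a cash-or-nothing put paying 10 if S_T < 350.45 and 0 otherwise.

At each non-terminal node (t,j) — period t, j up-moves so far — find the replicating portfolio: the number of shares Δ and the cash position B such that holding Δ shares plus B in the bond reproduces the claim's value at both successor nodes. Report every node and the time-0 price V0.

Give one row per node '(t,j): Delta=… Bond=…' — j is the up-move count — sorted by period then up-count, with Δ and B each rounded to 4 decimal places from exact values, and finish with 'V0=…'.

Risk-neutral probability p* = (R−d)/(u−d) = (1.3−0.89)/(1.33−0.89) = 0.9318.
Terminal payoffs: V(3,0)=10.0000, V(3,1)=10.0000, V(3,2)=10.0000, V(3,3)=0.0000
  t=2,j=0: stock 134.6570 → up 179.0938 (V=10.0000), down 119.8447 (V=10.0000). Price 7.6923; hedge Δ=0.0000, bond B=7.6923.
  t=2,j=1: stock 201.2290 → up 267.6346 (V=10.0000), down 179.0938 (V=10.0000). Price 7.6923; hedge Δ=0.0000, bond B=7.6923.
  t=2,j=2: stock 300.7130 → up 399.9483 (V=0.0000), down 267.6346 (V=10.0000). Price 0.5245; hedge Δ=-0.0756, bond B=23.2517.
  t=1,j=0: stock 151.3000 → up 201.2290 (V=7.6923), down 134.6570 (V=7.6923). Price 5.9172; hedge Δ=0.0000, bond B=5.9172.
  t=1,j=1: stock 226.1000 → up 300.7130 (V=0.5245), down 201.2290 (V=7.6923). Price 0.7794; hedge Δ=-0.0721, bond B=17.0699.
  t=0,j=0: stock 170.0000 → up 226.1000 (V=0.7794), down 151.3000 (V=5.9172). Price 0.8690; hedge Δ=-0.0687, bond B=12.5458.
The time-0 hedge costs 0.8690, which is the no-arbitrage price.

(0,0): Delta=-0.0687 Bond=12.5458
(1,0): Delta=0.0000 Bond=5.9172
(1,1): Delta=-0.0721 Bond=17.0699
(2,0): Delta=0.0000 Bond=7.6923
(2,1): Delta=0.0000 Bond=7.6923
(2,2): Delta=-0.0756 Bond=23.2517
V0=0.8690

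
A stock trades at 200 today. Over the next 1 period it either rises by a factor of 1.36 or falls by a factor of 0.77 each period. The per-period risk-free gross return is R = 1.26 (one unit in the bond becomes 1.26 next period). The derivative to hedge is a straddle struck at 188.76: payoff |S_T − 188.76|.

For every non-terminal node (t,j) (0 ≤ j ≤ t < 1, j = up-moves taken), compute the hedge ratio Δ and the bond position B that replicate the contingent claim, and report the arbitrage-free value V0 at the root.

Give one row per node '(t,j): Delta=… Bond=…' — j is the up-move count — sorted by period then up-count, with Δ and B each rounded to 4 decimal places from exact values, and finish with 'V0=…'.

The replicating-portfolio and risk-neutral prices coincide; use p* = (1.26−0.77)/(1.36−0.77) = 0.8305 for the latter.
Terminal payoffs: V(1,0)=34.7600, V(1,1)=83.2400
  t=0,j=0: stock 200.0000 → up 272.0000 (V=83.2400), down 154.0000 (V=34.7600). Price 59.5421; hedge Δ=0.4108, bond B=-22.6274.
Check: Δ(0,0)·S0 + B(0,0) = 59.5421 = V0.

(0,0): Delta=0.4108 Bond=-22.6274
V0=59.5421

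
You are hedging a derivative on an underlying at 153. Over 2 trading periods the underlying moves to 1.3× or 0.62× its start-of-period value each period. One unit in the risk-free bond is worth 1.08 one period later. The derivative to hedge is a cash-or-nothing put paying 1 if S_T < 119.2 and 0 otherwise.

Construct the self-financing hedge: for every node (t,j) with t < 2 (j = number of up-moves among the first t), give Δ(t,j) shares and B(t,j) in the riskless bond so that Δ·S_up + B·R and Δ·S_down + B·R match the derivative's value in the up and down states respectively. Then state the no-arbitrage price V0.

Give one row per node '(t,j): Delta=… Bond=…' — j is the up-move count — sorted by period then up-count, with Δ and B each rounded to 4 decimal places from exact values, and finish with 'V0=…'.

The replicating-portfolio and risk-neutral prices coincide; use p* = (1.08−0.62)/(1.3−0.62) = 0.6765 for the latter.
Terminal values V(2,·): V(2,0)=1.0000, V(2,1)=0.0000, V(2,2)=0.0000
Node (1,0) S=94.8600: V=(p*·0.0000+(1−p*)·1.0000)/1.08=0.2996; Δ=(0.0000−1.0000)/(123.3180−58.8132)=-0.0155; B=V−Δ·S=1.7702
Node (1,1) S=198.9000: V=(p*·0.0000+(1−p*)·0.0000)/1.08=0.0000; Δ=(0.0000−0.0000)/(258.5700−123.3180)=0.0000; B=V−Δ·S=0.0000
Node (0,0) S=153.0000: V=(p*·0.0000+(1−p*)·0.2996)/1.08=0.0897; Δ=(0.0000−0.2996)/(198.9000−94.8600)=-0.0029; B=V−Δ·S=0.5303
The time-0 hedge costs 0.0897, which is the no-arbitrage price.

(0,0): Delta=-0.0029 Bond=0.5303
(1,0): Delta=-0.0155 Bond=1.7702
(1,1): Delta=0.0000 Bond=0.0000
V0=0.0897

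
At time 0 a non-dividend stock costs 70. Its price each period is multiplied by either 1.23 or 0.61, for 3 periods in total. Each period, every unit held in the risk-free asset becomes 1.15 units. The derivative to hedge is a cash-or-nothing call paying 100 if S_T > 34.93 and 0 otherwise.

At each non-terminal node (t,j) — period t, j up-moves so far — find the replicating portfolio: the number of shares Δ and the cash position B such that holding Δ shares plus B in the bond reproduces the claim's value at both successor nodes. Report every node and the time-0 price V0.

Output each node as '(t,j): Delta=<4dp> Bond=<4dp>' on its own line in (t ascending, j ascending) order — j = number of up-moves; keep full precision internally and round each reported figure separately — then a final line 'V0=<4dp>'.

Since d<R<u, set p* = (R−d)/(u−d) = 0.8710; price each node as the discounted p*-expectation of its children.
Terminal payoffs: V(3,0)=0.0000, V(3,1)=0.0000, V(3,2)=100.0000, V(3,3)=100.0000
(2,0): S=26.0470. Δ = (V_up−V_dn)/(S_up−S_dn) = (0.0000−0.0000)/(32.0378−15.8887) = 0.0000. V = [p*·0.0000 + (1−p*)·0.0000]/1.15 = 0.0000. B = V − Δ·S = 0.0000.
(2,1): S=52.5210. Δ = (V_up−V_dn)/(S_up−S_dn) = (100.0000−0.0000)/(64.6008−32.0378) = 3.0710. V = [p*·100.0000 + (1−p*)·0.0000]/1.15 = 75.7363. B = V − Δ·S = -85.5540.
(2,2): S=105.9030. Δ = (V_up−V_dn)/(S_up−S_dn) = (100.0000−100.0000)/(130.2607−64.6008) = 0.0000. V = [p*·100.0000 + (1−p*)·100.0000]/1.15 = 86.9565. B = V − Δ·S = 86.9565.
(1,0): S=42.7000. Δ = (V_up−V_dn)/(S_up−S_dn) = (75.7363−0.0000)/(52.5210−26.0470) = 2.8608. V = [p*·75.7363 + (1−p*)·0.0000]/1.15 = 57.3599. B = V − Δ·S = -64.7955.
(1,1): S=86.1000. Δ = (V_up−V_dn)/(S_up−S_dn) = (86.9565−75.7363)/(105.9030−52.5210) = 0.2102. V = [p*·86.9565 + (1−p*)·75.7363]/1.15 = 74.3554. B = V − Δ·S = 56.2583.
(0,0): S=70.0000. Δ = (V_up−V_dn)/(S_up−S_dn) = (74.3554−57.3599)/(86.1000−42.7000) = 0.3916. V = [p*·74.3554 + (1−p*)·57.3599]/1.15 = 62.7500. B = V − Δ·S = 35.3378.
The time-0 hedge costs 62.7500, which is the no-arbitrage price.

(0,0): Delta=0.3916 Bond=35.3378
(1,0): Delta=2.8608 Bond=-64.7955
(1,1): Delta=0.2102 Bond=56.2583
(2,0): Delta=0.0000 Bond=0.0000
(2,1): Delta=3.0710 Bond=-85.5540
(2,2): Delta=0.0000 Bond=86.9565
V0=62.7500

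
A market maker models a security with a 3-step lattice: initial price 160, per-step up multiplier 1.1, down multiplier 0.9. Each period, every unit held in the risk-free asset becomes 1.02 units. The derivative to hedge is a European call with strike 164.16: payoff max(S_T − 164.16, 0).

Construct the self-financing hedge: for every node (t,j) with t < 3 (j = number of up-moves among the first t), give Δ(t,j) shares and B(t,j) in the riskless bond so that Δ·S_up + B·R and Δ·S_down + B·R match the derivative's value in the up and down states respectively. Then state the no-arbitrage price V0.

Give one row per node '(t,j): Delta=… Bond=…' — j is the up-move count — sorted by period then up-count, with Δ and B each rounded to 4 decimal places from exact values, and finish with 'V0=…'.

(0,0): Delta=0.5640 Bond=-76.2060
(1,0): Delta=0.2059 Bond=-26.1592
(1,1): Delta=0.7594 Bond=-112.1107
(2,0): Delta=0.0000 Bond=0.0000
(2,1): Delta=0.3182 Bond=-44.4706
(2,2): Delta=1.0000 Bond=-160.9412
V0=14.0362

No-arbitrage ⇒ martingale measure with p* = (R−d)/(u−d) = 0.6000.
Terminal values V(3,·): V(3,0)=0.0000, V(3,1)=0.0000, V(3,2)=10.0800, V(3,3)=48.8000
  t=2,j=0: stock 129.6000 → up 142.5600 (V=0.0000), down 116.6400 (V=0.0000). Price 0.0000; hedge Δ=0.0000, bond B=0.0000.
  t=2,j=1: stock 158.4000 → up 174.2400 (V=10.0800), down 142.5600 (V=0.0000). Price 5.9294; hedge Δ=0.3182, bond B=-44.4706.
  t=2,j=2: stock 193.6000 → up 212.9600 (V=48.8000), down 174.2400 (V=10.0800). Price 32.6588; hedge Δ=1.0000, bond B=-160.9412.
  t=1,j=0: stock 144.0000 → up 158.4000 (V=5.9294), down 129.6000 (V=0.0000). Price 3.4879; hedge Δ=0.2059, bond B=-26.1592.
  t=1,j=1: stock 176.0000 → up 193.6000 (V=32.6588), down 158.4000 (V=5.9294). Price 21.5363; hedge Δ=0.7594, bond B=-112.1107.
  t=0,j=0: stock 160.0000 → up 176.0000 (V=21.5363), down 144.0000 (V=3.4879). Price 14.0362; hedge Δ=0.5640, bond B=-76.2060.
The time-0 hedge costs 14.0362, which is the no-arbitrage price.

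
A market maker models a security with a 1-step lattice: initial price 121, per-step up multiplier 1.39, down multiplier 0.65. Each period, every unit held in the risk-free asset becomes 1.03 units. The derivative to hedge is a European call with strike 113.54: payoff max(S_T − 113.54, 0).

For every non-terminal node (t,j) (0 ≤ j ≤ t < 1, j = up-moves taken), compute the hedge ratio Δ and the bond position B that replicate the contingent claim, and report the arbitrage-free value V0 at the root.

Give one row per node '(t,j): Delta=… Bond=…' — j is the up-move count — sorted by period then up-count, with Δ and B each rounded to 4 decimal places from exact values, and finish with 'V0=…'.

Since d<R<u, set p* = (R−d)/(u−d) = 0.5135; price each node as the discounted p*-expectation of its children.
Payoff layer (t=1): V(1,0)=0.0000, V(1,1)=54.6500
(0,0): S=121.0000. Δ = (V_up−V_dn)/(S_up−S_dn) = (54.6500−0.0000)/(168.1900−78.6500) = 0.6103. V = [p*·54.6500 + (1−p*)·0.0000]/1.03 = 27.2461. B = V − Δ·S = -46.6052.
The time-0 hedge costs 27.2461, which is the no-arbitrage price.

(0,0): Delta=0.6103 Bond=-46.6052
V0=27.2461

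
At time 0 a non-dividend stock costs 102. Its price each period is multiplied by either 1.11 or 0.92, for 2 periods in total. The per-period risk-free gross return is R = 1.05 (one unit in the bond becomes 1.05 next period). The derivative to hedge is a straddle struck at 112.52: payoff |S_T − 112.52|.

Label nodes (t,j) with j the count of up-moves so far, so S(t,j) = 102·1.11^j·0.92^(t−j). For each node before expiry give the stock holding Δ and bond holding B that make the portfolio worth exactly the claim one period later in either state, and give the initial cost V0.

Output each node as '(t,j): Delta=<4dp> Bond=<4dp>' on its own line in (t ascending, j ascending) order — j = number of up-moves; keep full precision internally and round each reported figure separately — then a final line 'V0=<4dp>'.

The replicating-portfolio and risk-neutral prices coincide; use p* = (1.05−0.92)/(1.11−0.92) = 0.6842 for the latter.
At expiry t=2: V(2,0)=26.1872, V(2,1)=8.3576, V(2,2)=13.1542
(1,0): S=93.8400. Δ = (V_up−V_dn)/(S_up−S_dn) = (8.3576−26.1872)/(104.1624−86.3328) = -1.0000. V = [p*·8.3576 + (1−p*)·26.1872]/1.05 = 13.3219. B = V − Δ·S = 107.1619.
(1,1): S=113.2200. Δ = (V_up−V_dn)/(S_up−S_dn) = (13.1542−8.3576)/(125.6742−104.1624) = 0.2230. V = [p*·13.1542 + (1−p*)·8.3576]/1.05 = 11.0852. B = V − Δ·S = -14.1600.
(0,0): S=102.0000. Δ = (V_up−V_dn)/(S_up−S_dn) = (11.0852−13.3219)/(113.2200−93.8400) = -0.1154. V = [p*·11.0852 + (1−p*)·13.3219]/1.05 = 11.2300. B = V − Δ·S = 23.0021.
Self-financing check: at every node Δ·S+B equals the discounted successor values.

(0,0): Delta=-0.1154 Bond=23.0021
(1,0): Delta=-1.0000 Bond=107.1619
(1,1): Delta=0.2230 Bond=-14.1600
V0=11.2300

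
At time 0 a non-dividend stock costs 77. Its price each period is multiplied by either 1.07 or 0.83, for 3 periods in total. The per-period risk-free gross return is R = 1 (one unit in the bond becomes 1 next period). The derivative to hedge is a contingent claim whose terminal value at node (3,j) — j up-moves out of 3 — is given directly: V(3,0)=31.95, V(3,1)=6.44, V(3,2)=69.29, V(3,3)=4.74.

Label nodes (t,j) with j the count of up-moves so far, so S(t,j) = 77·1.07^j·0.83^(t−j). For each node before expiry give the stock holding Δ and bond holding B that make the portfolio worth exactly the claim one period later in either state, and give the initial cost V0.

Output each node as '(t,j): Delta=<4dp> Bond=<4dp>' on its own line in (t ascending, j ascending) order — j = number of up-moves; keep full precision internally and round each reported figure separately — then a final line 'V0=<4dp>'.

The replicating-portfolio and risk-neutral prices coincide; use p* = (1−0.83)/(1.07−0.83) = 0.7083 for the latter.
Payoff layer (t=3): V(3,0)=31.9500, V(3,1)=6.4400, V(3,2)=69.2900, V(3,3)=4.7400
Node (2,0) S=53.0453: V=(p*·6.4400+(1−p*)·31.9500)/1=13.8804; Δ=(6.4400−31.9500)/(56.7585−44.0276)=-2.0038; B=V−Δ·S=120.1721
Node (2,1) S=68.3837: V=(p*·69.2900+(1−p*)·6.4400)/1=50.9587; Δ=(69.2900−6.4400)/(73.1706−56.7585)=3.8295; B=V−Δ·S=-210.9162
Node (2,2) S=88.1573: V=(p*·4.7400+(1−p*)·69.2900)/1=23.5671; Δ=(4.7400−69.2900)/(94.3283−73.1706)=-3.0509; B=V−Δ·S=292.5254
Node (1,0) S=63.9100: V=(p*·50.9587+(1−p*)·13.8804)/1=40.1442; Δ=(50.9587−13.8804)/(68.3837−53.0453)=2.4174; B=V−Δ·S=-114.3488
Node (1,1) S=82.3900: V=(p*·23.5671+(1−p*)·50.9587)/1=31.5563; Δ=(23.5671−50.9587)/(88.1573−68.3837)=-1.3853; B=V−Δ·S=145.6883
Node (0,0) S=77.0000: V=(p*·31.5563+(1−p*)·40.1442)/1=34.0611; Δ=(31.5563−40.1442)/(82.3900−63.9100)=-0.4647; B=V−Δ·S=69.8441
Root portfolio cost Δ·77+B reproduces V0=34.0611.

(0,0): Delta=-0.4647 Bond=69.8441
(1,0): Delta=2.4174 Bond=-114.3488
(1,1): Delta=-1.3853 Bond=145.6883
(2,0): Delta=-2.0038 Bond=120.1721
(2,1): Delta=3.8295 Bond=-210.9163
(2,2): Delta=-3.0509 Bond=292.5254
V0=34.0611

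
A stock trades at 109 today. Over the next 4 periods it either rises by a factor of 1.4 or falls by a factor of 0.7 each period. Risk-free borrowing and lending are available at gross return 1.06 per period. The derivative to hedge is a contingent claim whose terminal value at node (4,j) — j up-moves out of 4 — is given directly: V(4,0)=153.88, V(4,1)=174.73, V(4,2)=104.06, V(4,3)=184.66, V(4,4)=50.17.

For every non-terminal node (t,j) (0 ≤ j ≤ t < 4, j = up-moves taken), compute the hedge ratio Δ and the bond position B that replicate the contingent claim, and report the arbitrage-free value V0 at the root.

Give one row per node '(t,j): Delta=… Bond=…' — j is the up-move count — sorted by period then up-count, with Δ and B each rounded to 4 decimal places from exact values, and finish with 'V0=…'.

(0,0): Delta=-0.1163 Bond=124.3744
(1,0): Delta=-0.1511 Bond=134.4978
(1,1): Delta=-0.0998 Bond=129.3238
(2,0): Delta=-0.6616 Bond=169.8294
(2,1): Delta=0.0899 Bond=116.8204
(2,2): Delta=-0.1894 Bond=156.2203
(3,0): Delta=0.7967 Bond=125.5000
(3,1): Delta=-1.3502 Bond=231.5094
(3,2): Delta=0.7699 Bond=22.1321
(3,3): Delta=-0.6424 Bond=301.0849
V0=111.7028

No-arbitrage ⇒ martingale measure with p* = (R−d)/(u−d) = 0.5143.
Payoff layer (t=4): V(4,0)=153.8800, V(4,1)=174.7300, V(4,2)=104.0600, V(4,3)=184.6600, V(4,4)=50.1700
  t=3,j=0: stock 37.3870 → up 52.3418 (V=174.7300), down 26.1709 (V=153.8800). Price 155.2857; hedge Δ=0.7967, bond B=125.5000.
  t=3,j=1: stock 74.7740 → up 104.6836 (V=104.0600), down 52.3418 (V=174.7300). Price 130.5523; hedge Δ=-1.3502, bond B=231.5094.
  t=3,j=2: stock 149.5480 → up 209.3672 (V=184.6600), down 104.6836 (V=104.0600). Price 137.2749; hedge Δ=0.7699, bond B=22.1321.
  t=3,j=3: stock 299.0960 → up 418.7344 (V=50.1700), down 209.3672 (V=184.6600). Price 108.9563; hedge Δ=-0.6424, bond B=301.0849.
  t=2,j=0: stock 53.4100 → up 74.7740 (V=130.5523), down 37.3870 (V=155.2857). Price 134.4959; hedge Δ=-0.6616, bond B=169.8294.
  t=2,j=1: stock 106.8200 → up 149.5480 (V=137.2749), down 74.7740 (V=130.5523). Price 126.4242; hedge Δ=0.0899, bond B=116.8204.
  t=2,j=2: stock 213.6400 → up 299.0960 (V=108.9563), down 149.5480 (V=137.2749). Price 115.7652; hedge Δ=-0.1894, bond B=156.2203.
  t=1,j=0: stock 76.3000 → up 106.8200 (V=126.4242), down 53.4100 (V=134.4959). Price 122.9667; hedge Δ=-0.1511, bond B=134.4978.
  t=1,j=1: stock 152.6000 → up 213.6400 (V=115.7652), down 106.8200 (V=126.4242). Price 114.0966; hedge Δ=-0.0998, bond B=129.3238.
  t=0,j=0: stock 109.0000 → up 152.6000 (V=114.0966), down 76.3000 (V=122.9667). Price 111.7028; hedge Δ=-0.1163, bond B=124.3744.
Each (Δ,B) replicates both successor values, so the strategy is self-financing and V0 is arbitrage-free.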